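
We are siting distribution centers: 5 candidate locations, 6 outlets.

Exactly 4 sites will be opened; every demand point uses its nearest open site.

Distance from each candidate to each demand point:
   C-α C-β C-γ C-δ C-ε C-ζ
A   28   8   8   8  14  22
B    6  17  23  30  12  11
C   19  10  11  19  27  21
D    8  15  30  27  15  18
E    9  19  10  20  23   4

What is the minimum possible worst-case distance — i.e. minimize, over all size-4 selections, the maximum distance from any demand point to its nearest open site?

12

Open {A, B, C, D}.
  Farthest demand point is C-ε at distance 12 (to B); all others are ≤ 12.
With {A, B, C, E} the worst case is 12.
With {A, B, D, E} the worst case is 12.
No size-4 selection achieves below 12.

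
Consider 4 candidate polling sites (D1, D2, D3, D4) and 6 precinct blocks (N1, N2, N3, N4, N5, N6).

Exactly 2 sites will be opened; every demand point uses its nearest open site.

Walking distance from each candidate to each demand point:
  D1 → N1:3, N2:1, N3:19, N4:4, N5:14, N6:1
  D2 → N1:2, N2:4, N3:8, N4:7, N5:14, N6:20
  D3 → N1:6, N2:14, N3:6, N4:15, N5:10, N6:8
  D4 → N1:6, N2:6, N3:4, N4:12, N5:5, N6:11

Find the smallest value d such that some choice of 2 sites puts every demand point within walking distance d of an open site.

Open {D1, D4}.
  Farthest demand point is N5 at walking distance 5 (to D4); all others are ≤ 5.
With {D1, D3} the worst case is 10.
With {D2, D3} the worst case is 10.
No size-2 selection achieves below 5.

5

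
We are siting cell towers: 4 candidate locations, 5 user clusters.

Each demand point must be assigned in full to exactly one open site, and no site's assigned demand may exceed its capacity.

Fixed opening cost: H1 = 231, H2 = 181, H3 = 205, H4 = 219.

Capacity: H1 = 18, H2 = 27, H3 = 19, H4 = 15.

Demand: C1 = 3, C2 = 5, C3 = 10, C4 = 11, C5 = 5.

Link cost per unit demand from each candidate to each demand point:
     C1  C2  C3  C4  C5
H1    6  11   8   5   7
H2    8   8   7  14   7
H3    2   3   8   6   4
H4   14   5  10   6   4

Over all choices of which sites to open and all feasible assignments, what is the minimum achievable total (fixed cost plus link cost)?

Open {H2, H3}; cheapest assignment that respects the capacities:
  H2 (cap 27, load 15): C3, C5 — cost 10×7 + 5×7 = 105
  H3 (cap 19, load 19): C1, C2, C4 — cost 3×2 + 5×3 + 11×6 = 87
  Shipping 192, fixed 386 → total 578.
  Any other capacity-feasible assignment to {H2, H3} ships for at least 192.
Compare {H1, H3}: its best feasible assignment gives total 627.
Compare {H1, H2}: its best feasible assignment gives total 630.
Every other set of open sites that can feasibly serve all demand totals ≥ 627 even under its best assignment. Minimum: 578.

578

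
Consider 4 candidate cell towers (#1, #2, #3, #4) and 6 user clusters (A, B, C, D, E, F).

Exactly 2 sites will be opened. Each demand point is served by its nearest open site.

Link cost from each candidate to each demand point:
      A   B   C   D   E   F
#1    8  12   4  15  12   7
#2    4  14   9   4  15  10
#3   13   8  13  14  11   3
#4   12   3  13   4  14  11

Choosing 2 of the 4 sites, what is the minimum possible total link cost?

38

Open {#1, #4}.
  A→#1 8, B→#4 3, C→#1 4, D→#4 4, E→#1 12, F→#1 7  ⇒ total 38.
Compare {#2, #3}: total 39.
Compare {#1, #2}: total 43.
No size-2 selection does better; minimum is 38.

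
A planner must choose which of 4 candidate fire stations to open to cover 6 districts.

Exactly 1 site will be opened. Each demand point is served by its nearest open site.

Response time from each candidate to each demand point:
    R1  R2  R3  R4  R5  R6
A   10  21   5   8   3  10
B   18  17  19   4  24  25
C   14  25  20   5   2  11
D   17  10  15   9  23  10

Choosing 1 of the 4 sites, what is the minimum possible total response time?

Open {A}.
  R1→A 10, R2→A 21, R3→A 5, R4→A 8, R5→A 3, R6→A 10  ⇒ total 57.
Compare {C}: total 77.
Compare {D}: total 84.
No size-1 selection does better; minimum is 57.

57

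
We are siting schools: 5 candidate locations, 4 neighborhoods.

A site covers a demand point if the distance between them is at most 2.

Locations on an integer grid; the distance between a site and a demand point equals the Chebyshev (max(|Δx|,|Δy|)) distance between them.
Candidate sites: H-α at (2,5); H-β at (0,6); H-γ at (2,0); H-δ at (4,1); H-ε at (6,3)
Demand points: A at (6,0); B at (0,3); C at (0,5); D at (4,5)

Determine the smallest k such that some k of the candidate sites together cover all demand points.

Coverage sets (demand points within 2 of each site):
  H-α: {B, C, D}
  H-β: {C}
  H-γ: {}
  H-δ: {A}
  H-ε: {D}
No single site covers all 4 demand points.
But {H-α, H-δ} covers everything, so the minimum is 2.

2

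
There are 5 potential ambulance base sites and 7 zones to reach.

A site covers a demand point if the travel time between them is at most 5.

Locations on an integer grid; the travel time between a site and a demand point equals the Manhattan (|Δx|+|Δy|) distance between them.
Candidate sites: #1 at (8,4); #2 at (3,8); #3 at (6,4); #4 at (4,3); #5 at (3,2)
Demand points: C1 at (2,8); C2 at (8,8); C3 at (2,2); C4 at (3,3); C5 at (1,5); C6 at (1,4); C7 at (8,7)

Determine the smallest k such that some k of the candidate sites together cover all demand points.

3

Coverage sets (demand points within 5 of each site):
  #1: {C2, C7}
  #2: {C1, C2, C4, C5}
  #3: {C4, C6, C7}
  #4: {C3, C4, C5, C6}
  #5: {C3, C4, C5, C6}
No 2 sites suffice: every size-2 union leaves at least one demand point uncovered.
But {#1, #2, #4} covers everything, so the minimum is 3.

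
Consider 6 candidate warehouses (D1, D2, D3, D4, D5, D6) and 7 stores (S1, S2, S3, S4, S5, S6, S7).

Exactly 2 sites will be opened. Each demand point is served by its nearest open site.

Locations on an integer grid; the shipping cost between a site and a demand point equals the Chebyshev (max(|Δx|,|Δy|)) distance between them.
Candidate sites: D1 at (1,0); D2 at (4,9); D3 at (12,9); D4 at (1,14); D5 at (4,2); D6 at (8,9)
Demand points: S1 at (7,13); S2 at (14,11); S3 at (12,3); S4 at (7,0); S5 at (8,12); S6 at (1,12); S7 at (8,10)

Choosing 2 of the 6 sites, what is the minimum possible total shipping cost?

30

Open {D5, D6}.
  S1→D6 4, S2→D6 6, S3→D6 6, S4→D5 3, S5→D6 3, S6→D6 7, S7→D6 1  ⇒ total 30.
Compare {D4, D6}: total 31.
Compare {D2, D3}: total 32.
No size-2 selection does better; minimum is 30.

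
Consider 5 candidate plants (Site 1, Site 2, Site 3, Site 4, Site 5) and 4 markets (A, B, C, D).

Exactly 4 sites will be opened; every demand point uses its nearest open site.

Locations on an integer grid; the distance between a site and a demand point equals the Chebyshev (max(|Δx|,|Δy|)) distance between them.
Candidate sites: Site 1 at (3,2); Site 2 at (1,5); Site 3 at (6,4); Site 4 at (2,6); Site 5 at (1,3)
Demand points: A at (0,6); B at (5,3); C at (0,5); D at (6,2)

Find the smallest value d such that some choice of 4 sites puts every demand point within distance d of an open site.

Open {Site 1, Site 2, Site 3, Site 4}.
  Farthest demand point is D at distance 2 (to Site 3); all others are ≤ 2.
With {Site 1, Site 2, Site 3, Site 5} the worst case is 2.
With {Site 1, Site 3, Site 4, Site 5} the worst case is 2.
No size-4 selection achieves below 2.

2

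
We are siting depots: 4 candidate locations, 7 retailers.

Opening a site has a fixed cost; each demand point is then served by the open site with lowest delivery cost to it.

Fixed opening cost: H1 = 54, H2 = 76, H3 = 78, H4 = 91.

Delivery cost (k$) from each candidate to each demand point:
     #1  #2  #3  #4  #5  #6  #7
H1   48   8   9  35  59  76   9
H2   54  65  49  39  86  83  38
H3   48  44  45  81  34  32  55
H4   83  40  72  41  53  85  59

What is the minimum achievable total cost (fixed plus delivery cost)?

Open {H1}: assign each demand point to its cheapest open site.
  #1→H1 48, #2→H1 8, #3→H1 9, #4→H1 35, #5→H1 59, #6→H1 76, #7→H1 9
  delivery cost 244, fixed 54 → total 298.
Compare {H1, H3}: delivery cost 175 + fixed 132 = 307.
Compare {H1, H2}: delivery cost 244 + fixed 130 = 374.
Compare {H1, H4}: delivery cost 238 + fixed 145 = 383.
All other subsets cost ≥ 307. Minimum total cost: 298.

298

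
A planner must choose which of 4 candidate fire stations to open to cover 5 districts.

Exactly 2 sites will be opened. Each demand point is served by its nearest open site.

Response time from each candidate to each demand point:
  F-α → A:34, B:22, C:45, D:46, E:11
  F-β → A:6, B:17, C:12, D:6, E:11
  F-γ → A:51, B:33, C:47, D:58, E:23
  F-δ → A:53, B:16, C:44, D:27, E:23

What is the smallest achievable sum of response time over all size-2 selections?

Open {F-β, F-δ}.
  A→F-β 6, B→F-δ 16, C→F-β 12, D→F-β 6, E→F-β 11  ⇒ total 51.
Compare {F-α, F-β}: total 52.
Compare {F-β, F-γ}: total 52.
No size-2 selection does better; minimum is 51.

51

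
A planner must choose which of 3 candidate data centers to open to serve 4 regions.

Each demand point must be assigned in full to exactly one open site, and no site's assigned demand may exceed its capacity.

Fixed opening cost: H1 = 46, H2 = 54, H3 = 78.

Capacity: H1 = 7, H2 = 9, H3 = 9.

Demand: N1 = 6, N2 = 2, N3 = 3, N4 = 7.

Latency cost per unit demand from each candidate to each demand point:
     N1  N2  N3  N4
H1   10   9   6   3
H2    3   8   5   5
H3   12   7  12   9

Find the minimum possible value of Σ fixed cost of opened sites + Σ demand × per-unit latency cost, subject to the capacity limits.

Open {H2, H3}; cheapest assignment that respects the capacities:
  H2 (cap 9, load 9): N1, N3 — cost 6×3 + 3×5 = 33
  H3 (cap 9, load 9): N2, N4 — cost 2×7 + 7×9 = 77
  Shipping 110, fixed 132 → total 242.
  Any other capacity-feasible assignment to {H2, H3} ships for at least 110.
Compare {H1, H2, H3}: its best feasible assignment gives total 246.
Every other set of open sites that can feasibly serve all demand totals ≥ 246 even under its best assignment. Minimum: 242.

242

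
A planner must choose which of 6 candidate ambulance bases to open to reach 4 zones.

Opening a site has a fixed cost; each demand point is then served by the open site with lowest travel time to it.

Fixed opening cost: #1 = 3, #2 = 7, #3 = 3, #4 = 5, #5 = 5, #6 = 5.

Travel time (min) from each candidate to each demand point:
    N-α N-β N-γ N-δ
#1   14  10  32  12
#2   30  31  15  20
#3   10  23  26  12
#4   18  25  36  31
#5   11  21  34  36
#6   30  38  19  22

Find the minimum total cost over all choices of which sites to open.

60

Open {#1, #2, #3}: assign each demand point to its cheapest open site.
  N-α→#3 10, N-β→#1 10, N-γ→#2 15, N-δ→#1 12
  travel time 47, fixed 13 → total 60.
Compare {#1, #2}: travel time 51 + fixed 10 = 61.
Compare {#1, #3, #6}: travel time 51 + fixed 11 = 62.
Compare {#1, #6}: travel time 55 + fixed 8 = 63.
All other subsets cost ≥ 61. Minimum total cost: 60.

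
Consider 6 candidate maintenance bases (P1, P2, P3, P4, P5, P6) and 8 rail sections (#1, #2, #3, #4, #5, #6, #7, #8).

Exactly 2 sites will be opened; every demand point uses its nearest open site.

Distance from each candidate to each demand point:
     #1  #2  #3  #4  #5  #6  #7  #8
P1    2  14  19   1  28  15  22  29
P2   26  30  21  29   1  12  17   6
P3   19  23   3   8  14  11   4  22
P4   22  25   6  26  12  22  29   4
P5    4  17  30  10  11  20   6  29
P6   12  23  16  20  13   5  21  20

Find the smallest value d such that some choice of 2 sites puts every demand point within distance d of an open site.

Open {P1, P2}.
  Farthest demand point is #3 at distance 19 (to P1); all others are ≤ 19.
With {P4, P5} the worst case is 20.
With {P5, P6} the worst case is 20.
No size-2 selection achieves below 19.

19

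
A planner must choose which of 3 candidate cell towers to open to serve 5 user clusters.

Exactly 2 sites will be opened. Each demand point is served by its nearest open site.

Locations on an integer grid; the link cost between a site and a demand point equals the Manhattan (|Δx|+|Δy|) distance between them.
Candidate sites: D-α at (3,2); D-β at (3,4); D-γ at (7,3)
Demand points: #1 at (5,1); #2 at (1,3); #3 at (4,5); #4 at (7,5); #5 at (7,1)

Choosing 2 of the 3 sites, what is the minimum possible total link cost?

13

Open {D-β, D-γ}.
  #1→D-γ 4, #2→D-β 3, #3→D-β 2, #4→D-γ 2, #5→D-γ 2  ⇒ total 13.
Compare {D-α, D-γ}: total 14.
Compare {D-α, D-β}: total 18.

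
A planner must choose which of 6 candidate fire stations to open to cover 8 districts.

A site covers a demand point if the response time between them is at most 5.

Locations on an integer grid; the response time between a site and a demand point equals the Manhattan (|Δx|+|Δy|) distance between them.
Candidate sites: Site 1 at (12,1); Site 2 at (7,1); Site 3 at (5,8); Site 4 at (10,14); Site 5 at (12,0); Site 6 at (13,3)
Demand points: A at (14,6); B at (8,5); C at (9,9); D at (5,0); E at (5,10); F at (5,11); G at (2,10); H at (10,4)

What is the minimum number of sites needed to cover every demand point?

3

Coverage sets (demand points within 5 of each site):
  Site 1: {H}
  Site 2: {B, D}
  Site 3: {C, E, F, G}
  Site 4: {}
  Site 5: {}
  Site 6: {A, H}
No 2 sites suffice: every size-2 union leaves at least one demand point uncovered.
But {Site 2, Site 3, Site 6} covers everything, so the minimum is 3.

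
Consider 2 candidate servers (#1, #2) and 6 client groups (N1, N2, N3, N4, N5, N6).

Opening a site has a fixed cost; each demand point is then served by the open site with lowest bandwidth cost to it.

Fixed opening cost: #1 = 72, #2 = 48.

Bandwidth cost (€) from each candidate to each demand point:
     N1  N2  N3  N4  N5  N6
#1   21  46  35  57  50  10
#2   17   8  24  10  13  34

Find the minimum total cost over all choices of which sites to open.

154

Open {#2}: assign each demand point to its cheapest open site.
  N1→#2 17, N2→#2 8, N3→#2 24, N4→#2 10, N5→#2 13, N6→#2 34
  bandwidth cost 106, fixed 48 → total 154.
Compare {#1, #2}: bandwidth cost 82 + fixed 120 = 202.
Compare {#1}: bandwidth cost 219 + fixed 72 = 291.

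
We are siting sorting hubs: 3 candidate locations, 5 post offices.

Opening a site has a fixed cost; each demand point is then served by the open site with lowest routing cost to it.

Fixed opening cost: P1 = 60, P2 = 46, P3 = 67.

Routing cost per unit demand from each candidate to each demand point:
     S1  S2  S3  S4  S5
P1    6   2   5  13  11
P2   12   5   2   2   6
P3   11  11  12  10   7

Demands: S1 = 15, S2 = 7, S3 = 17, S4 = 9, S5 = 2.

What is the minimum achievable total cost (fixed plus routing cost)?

274

Open {P1, P2}: assign each demand point to its cheapest open site.
  S1→P1 15×6=90, S2→P1 7×2=14, S3→P2 17×2=34, S4→P2 9×2=18, S5→P2 2×6=12
  routing cost 168, fixed 106 → total 274.
Compare {P2}: routing cost 279 + fixed 46 = 325.
Compare {P1, P2, P3}: routing cost 168 + fixed 173 = 341.
Compare {P2, P3}: routing cost 264 + fixed 113 = 377.
All other subsets cost ≥ 325. Minimum total cost: 274.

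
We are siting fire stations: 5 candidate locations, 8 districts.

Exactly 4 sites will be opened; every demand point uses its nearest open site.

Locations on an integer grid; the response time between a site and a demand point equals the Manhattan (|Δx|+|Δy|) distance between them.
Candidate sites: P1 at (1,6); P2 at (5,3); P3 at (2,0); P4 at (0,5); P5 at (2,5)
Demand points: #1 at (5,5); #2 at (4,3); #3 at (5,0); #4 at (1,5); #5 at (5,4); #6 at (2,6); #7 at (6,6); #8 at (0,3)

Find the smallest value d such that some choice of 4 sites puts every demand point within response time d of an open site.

Open {P1, P2, P3, P4}.
  Farthest demand point is #7 at response time 4 (to P2); all others are ≤ 4.
With {P1, P2, P3, P5} the worst case is 4.
With {P1, P2, P4, P5} the worst case is 4.
No size-4 selection achieves below 4.

4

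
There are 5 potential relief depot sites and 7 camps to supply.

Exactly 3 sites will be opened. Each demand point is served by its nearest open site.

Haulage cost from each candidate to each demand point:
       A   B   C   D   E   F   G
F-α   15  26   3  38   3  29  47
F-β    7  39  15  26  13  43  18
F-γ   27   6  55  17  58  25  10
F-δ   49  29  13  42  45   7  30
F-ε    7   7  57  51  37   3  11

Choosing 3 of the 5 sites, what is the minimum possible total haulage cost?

49

Open {F-α, F-γ, F-ε}.
  A→F-ε 7, B→F-γ 6, C→F-α 3, D→F-γ 17, E→F-α 3, F→F-ε 3, G→F-γ 10  ⇒ total 49.
Compare {F-α, F-β, F-ε}: total 60.
Compare {F-α, F-γ, F-δ}: total 61.
No size-3 selection does better; minimum is 49.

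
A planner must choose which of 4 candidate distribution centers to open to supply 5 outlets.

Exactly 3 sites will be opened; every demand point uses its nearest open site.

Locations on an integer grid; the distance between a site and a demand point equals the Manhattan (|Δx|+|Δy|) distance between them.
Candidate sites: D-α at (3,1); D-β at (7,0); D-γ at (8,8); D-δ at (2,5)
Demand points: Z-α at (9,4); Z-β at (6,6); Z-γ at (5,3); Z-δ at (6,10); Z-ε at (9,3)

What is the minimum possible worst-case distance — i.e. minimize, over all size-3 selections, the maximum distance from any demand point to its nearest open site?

Open {D-α, D-β, D-γ}.
  Farthest demand point is Z-α at distance 5 (to D-γ); all others are ≤ 5.
With {D-β, D-γ, D-δ} the worst case is 5.
With {D-α, D-γ, D-δ} the worst case is 6.
No size-3 selection achieves below 5.

5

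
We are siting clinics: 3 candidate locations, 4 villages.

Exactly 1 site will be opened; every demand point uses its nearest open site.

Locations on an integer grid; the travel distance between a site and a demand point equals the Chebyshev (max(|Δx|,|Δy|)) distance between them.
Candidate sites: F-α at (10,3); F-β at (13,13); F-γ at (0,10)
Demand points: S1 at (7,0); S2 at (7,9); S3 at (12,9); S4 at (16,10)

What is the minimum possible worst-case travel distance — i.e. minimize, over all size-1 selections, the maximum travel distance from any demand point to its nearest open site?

Open {F-α}.
  Farthest demand point is S4 at travel distance 7 (to F-α); all others are ≤ 7.
With {F-β} the worst case is 13.
With {F-γ} the worst case is 16.
No size-1 selection achieves below 7.

7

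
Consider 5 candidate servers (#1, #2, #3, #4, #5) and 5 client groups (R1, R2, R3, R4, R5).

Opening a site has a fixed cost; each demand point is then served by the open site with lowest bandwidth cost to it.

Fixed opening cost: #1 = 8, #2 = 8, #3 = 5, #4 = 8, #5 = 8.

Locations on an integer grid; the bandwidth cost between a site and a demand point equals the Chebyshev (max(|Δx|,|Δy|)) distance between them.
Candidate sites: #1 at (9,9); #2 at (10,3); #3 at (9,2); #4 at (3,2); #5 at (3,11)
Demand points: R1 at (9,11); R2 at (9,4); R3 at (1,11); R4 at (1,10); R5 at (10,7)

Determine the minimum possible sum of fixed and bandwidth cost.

Open {#1, #5}: assign each demand point to its cheapest open site.
  R1→#1 2, R2→#1 5, R3→#5 2, R4→#5 2, R5→#1 2
  bandwidth cost 13, fixed 16 → total 29.
Compare {#3, #5}: bandwidth cost 17 + fixed 13 = 30.
Compare {#2, #5}: bandwidth cost 15 + fixed 16 = 31.
Compare {#1, #3, #5}: bandwidth cost 10 + fixed 21 = 31.
All other subsets cost ≥ 30. Minimum total cost: 29.

29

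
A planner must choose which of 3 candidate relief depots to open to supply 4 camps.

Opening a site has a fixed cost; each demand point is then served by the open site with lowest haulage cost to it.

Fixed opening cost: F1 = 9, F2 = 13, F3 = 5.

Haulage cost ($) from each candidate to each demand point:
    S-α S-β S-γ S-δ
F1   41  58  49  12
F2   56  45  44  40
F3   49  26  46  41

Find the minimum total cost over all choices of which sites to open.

139

Open {F1, F3}: assign each demand point to its cheapest open site.
  S-α→F1 41, S-β→F3 26, S-γ→F3 46, S-δ→F1 12
  haulage cost 125, fixed 14 → total 139.
Compare {F1, F2, F3}: haulage cost 123 + fixed 27 = 150.
Compare {F1, F2}: haulage cost 142 + fixed 22 = 164.
Compare {F3}: haulage cost 162 + fixed 5 = 167.
All other subsets cost ≥ 150. Minimum total cost: 139.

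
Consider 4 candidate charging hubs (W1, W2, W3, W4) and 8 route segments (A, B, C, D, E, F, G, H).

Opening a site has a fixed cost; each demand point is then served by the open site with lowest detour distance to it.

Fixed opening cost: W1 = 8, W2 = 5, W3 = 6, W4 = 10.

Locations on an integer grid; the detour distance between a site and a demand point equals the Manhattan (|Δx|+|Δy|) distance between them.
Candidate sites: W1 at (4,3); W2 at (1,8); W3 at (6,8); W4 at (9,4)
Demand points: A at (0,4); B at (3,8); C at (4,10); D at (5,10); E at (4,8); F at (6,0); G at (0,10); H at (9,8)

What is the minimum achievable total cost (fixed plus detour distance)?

41

Open {W2, W3}: assign each demand point to its cheapest open site.
  A→W2 5, B→W2 2, C→W3 4, D→W3 3, E→W3 2, F→W3 8, G→W2 3, H→W3 3
  detour distance 30, fixed 11 → total 41.
Compare {W1, W2, W3}: detour distance 27 + fixed 19 = 46.
Compare {W3}: detour distance 41 + fixed 6 = 47.
Compare {W1, W3}: detour distance 33 + fixed 14 = 47.
All other subsets cost ≥ 46. Minimum total cost: 41.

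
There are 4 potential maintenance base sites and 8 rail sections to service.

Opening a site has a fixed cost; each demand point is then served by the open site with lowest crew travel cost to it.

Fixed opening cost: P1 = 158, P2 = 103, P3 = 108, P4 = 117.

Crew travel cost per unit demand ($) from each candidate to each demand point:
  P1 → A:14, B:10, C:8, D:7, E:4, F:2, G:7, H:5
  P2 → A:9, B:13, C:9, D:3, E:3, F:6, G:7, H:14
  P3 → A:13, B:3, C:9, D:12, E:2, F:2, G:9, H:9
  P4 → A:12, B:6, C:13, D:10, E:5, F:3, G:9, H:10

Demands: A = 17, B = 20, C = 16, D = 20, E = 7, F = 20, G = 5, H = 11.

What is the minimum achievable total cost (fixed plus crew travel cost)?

816

Open {P2, P3}: assign each demand point to its cheapest open site.
  A→P2 17×9=153, B→P3 20×3=60, C→P2 16×9=144, D→P2 20×3=60, E→P3 7×2=14, F→P3 20×2=40, G→P2 5×7=35, H→P3 11×9=99
  crew travel cost 605, fixed 211 → total 816.
Compare {P1, P2, P3}: crew travel cost 545 + fixed 369 = 914.
Compare {P2, P4}: crew travel cost 703 + fixed 220 = 923.
Compare {P2, P3, P4}: crew travel cost 605 + fixed 328 = 933.
All other subsets cost ≥ 914. Minimum total cost: 816.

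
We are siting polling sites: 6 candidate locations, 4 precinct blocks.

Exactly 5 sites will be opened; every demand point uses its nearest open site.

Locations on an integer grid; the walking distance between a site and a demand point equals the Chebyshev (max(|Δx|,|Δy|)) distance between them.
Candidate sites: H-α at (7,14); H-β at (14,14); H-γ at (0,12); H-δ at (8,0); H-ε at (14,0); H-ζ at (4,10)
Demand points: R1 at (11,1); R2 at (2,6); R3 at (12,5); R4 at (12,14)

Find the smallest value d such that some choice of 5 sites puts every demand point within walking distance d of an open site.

Open {H-α, H-β, H-γ, H-δ, H-ζ}.
  Farthest demand point is R3 at walking distance 5 (to H-δ); all others are ≤ 5.
With {H-α, H-β, H-γ, H-ε, H-ζ} the worst case is 5.
With {H-α, H-β, H-δ, H-ε, H-ζ} the worst case is 5.
No size-5 selection achieves below 5.

5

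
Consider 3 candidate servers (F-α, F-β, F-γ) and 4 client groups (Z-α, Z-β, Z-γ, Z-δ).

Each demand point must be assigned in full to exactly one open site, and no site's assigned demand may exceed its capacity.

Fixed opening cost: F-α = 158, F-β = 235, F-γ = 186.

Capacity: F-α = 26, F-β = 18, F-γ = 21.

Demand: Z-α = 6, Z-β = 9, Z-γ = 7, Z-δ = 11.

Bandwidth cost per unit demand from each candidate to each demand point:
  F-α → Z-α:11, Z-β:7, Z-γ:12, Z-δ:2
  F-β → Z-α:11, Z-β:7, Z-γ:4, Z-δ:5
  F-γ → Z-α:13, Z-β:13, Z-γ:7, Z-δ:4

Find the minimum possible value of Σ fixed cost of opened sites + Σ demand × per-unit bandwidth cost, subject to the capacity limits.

544

Open {F-α, F-γ}; cheapest assignment that respects the capacities:
  F-α (cap 26, load 26): Z-α, Z-β, Z-δ — cost 6×11 + 9×7 + 11×2 = 151
  F-γ (cap 21, load 7): Z-γ — cost 7×7 = 49
  Shipping 200, fixed 344 → total 544.
  Any other capacity-feasible assignment to {F-α, F-γ} ships for at least 200.
Compare {F-α, F-β}: its best feasible assignment gives total 572.
Compare {F-β, F-γ}: its best feasible assignment gives total 634.
Every other set of open sites that can feasibly serve all demand totals ≥ 572 even under its best assignment. Minimum: 544.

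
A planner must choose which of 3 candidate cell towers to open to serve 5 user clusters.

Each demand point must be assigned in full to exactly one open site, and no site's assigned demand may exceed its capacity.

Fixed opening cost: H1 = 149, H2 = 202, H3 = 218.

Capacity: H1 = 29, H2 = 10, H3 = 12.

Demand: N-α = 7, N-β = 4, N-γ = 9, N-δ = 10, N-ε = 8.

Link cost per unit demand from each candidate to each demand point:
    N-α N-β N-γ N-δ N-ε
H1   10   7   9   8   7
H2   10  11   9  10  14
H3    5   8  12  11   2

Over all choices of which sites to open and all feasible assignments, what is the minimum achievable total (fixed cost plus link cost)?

646

Open {H1, H3}; cheapest assignment that respects the capacities:
  H1 (cap 29, load 26): N-α, N-γ, N-δ — cost 7×10 + 9×9 + 10×8 = 231
  H3 (cap 12, load 12): N-β, N-ε — cost 4×8 + 8×2 = 48
  Shipping 279, fixed 367 → total 646.
  Any other capacity-feasible assignment to {H1, H3} ships for at least 279.
Compare {H1, H2}: its best feasible assignment gives total 666.
Compare {H1, H2, H3}: its best feasible assignment gives total 844.
Every other set of open sites that can feasibly serve all demand totals ≥ 666 even under its best assignment. Minimum: 646.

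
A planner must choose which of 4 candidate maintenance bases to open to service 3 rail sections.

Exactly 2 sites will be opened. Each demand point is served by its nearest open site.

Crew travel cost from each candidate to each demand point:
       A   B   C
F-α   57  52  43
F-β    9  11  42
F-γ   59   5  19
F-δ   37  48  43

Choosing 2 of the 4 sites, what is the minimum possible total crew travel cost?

33

Open {F-β, F-γ}.
  A→F-β 9, B→F-γ 5, C→F-γ 19  ⇒ total 33.
Compare {F-γ, F-δ}: total 61.
Compare {F-α, F-β}: total 62.
No size-2 selection does better; minimum is 33.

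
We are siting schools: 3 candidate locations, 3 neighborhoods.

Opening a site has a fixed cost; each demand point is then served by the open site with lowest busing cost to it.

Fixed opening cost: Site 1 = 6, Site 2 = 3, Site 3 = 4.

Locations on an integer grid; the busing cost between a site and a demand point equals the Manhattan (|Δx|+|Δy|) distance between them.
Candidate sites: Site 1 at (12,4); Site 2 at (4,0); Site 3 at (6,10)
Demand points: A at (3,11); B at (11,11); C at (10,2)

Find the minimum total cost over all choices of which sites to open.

24

Open {Site 1, Site 3}: assign each demand point to its cheapest open site.
  A→Site 3 4, B→Site 3 6, C→Site 1 4
  busing cost 14, fixed 10 → total 24.
Compare {Site 2, Site 3}: busing cost 18 + fixed 7 = 25.
Compare {Site 3}: busing cost 22 + fixed 4 = 26.
Compare {Site 1, Site 2, Site 3}: busing cost 14 + fixed 13 = 27.
All other subsets cost ≥ 25. Minimum total cost: 24.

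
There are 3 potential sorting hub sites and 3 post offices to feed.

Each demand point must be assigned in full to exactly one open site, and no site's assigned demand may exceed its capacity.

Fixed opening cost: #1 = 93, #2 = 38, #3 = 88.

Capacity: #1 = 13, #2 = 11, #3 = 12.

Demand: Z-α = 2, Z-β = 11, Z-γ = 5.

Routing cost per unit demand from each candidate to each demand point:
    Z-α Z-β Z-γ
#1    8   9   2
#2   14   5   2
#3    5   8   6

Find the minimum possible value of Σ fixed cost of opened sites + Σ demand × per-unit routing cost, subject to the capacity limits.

212

Open {#1, #2}; cheapest assignment that respects the capacities:
  #1 (cap 13, load 7): Z-α, Z-γ — cost 2×8 + 5×2 = 26
  #2 (cap 11, load 11): Z-β — cost 11×5 = 55
  Shipping 81, fixed 131 → total 212.
  Any other capacity-feasible assignment to {#1, #2} ships for at least 81.
Compare {#2, #3}: its best feasible assignment gives total 221.
Compare {#1, #2, #3}: its best feasible assignment gives total 294.
Every other set of open sites that can feasibly serve all demand totals ≥ 221 even under its best assignment. Minimum: 212.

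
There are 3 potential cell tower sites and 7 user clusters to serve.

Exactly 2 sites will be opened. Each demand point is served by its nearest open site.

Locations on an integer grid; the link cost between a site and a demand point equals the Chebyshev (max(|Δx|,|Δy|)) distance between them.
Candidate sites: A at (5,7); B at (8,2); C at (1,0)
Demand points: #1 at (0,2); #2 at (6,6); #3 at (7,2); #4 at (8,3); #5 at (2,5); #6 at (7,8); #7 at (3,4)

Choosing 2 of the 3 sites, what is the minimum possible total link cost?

16

Open {A, B}.
  #1→A 5, #2→A 1, #3→B 1, #4→B 1, #5→A 3, #6→A 2, #7→A 3  ⇒ total 16.
Compare {A, C}: total 20.
Compare {B, C}: total 23.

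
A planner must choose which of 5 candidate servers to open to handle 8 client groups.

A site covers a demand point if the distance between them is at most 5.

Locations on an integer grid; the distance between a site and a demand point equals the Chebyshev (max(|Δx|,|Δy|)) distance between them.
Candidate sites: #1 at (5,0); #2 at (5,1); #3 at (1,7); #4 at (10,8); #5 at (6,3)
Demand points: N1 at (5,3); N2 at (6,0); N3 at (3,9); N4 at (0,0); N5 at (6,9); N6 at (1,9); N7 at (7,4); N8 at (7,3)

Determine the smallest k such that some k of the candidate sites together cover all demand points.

Coverage sets (demand points within 5 of each site):
  #1: {N1, N2, N4, N7, N8}
  #2: {N1, N2, N4, N7, N8}
  #3: {N1, N3, N5, N6}
  #4: {N1, N5, N7, N8}
  #5: {N1, N2, N7, N8}
No single site covers all 8 demand points.
But {#1, #3} covers everything, so the minimum is 2.

2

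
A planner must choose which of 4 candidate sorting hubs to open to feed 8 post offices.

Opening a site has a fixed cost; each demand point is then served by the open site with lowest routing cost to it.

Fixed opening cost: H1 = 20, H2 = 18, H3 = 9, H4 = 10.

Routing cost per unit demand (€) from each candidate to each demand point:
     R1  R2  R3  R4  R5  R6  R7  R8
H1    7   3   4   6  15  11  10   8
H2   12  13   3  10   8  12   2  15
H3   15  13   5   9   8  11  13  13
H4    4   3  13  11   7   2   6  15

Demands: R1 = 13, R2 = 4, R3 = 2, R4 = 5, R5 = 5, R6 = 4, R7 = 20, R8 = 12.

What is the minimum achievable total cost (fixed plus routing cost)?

327

Open {H1, H2, H4}: assign each demand point to its cheapest open site.
  R1→H4 13×4=52, R2→H1 4×3=12, R3→H2 2×3=6, R4→H1 5×6=30, R5→H4 5×7=35, R6→H4 4×2=8, R7→H2 20×2=40, R8→H1 12×8=96
  routing cost 279, fixed 48 → total 327.
Compare {H1, H2, H3, H4}: routing cost 279 + fixed 57 = 336.
Compare {H1, H4}: routing cost 361 + fixed 30 = 391.
Compare {H2, H3, H4}: routing cost 354 + fixed 37 = 391.
All other subsets cost ≥ 336. Minimum total cost: 327.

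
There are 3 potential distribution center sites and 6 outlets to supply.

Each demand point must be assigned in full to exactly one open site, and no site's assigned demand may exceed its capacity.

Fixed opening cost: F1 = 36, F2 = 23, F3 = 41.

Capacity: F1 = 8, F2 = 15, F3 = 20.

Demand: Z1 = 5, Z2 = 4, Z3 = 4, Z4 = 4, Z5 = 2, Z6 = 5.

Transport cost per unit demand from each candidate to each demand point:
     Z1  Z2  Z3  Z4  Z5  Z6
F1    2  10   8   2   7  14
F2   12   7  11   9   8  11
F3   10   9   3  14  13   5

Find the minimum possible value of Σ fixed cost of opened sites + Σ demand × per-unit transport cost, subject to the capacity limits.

222

Open {F1, F3}; cheapest assignment that respects the capacities:
  F1 (cap 8, load 6): Z4, Z5 — cost 4×2 + 2×7 = 22
  F3 (cap 20, load 18): Z1, Z2, Z3, Z6 — cost 5×10 + 4×9 + 4×3 + 5×5 = 123
  Shipping 145, fixed 77 → total 222.
  Any other capacity-feasible assignment to {F1, F3} ships for at least 145.
Compare {F1, F2, F3}: its best feasible assignment gives total 225.
Compare {F2, F3}: its best feasible assignment gives total 231.
Every other set of open sites that can feasibly serve all demand totals ≥ 225 even under its best assignment. Minimum: 222.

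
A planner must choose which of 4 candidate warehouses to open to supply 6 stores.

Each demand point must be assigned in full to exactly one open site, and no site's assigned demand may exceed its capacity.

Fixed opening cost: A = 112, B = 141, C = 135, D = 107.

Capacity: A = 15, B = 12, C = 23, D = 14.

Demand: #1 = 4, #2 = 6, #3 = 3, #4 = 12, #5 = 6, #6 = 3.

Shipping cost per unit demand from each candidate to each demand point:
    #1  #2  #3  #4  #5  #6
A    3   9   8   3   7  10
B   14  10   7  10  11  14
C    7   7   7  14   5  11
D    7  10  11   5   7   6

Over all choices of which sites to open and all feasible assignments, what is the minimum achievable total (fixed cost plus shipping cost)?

Open {A, C}; cheapest assignment that respects the capacities:
  A (cap 15, load 15): #4, #6 — cost 12×3 + 3×10 = 66
  C (cap 23, load 19): #1, #2, #3, #5 — cost 4×7 + 6×7 + 3×7 + 6×5 = 121
  Shipping 187, fixed 247 → total 434.
  Any other capacity-feasible assignment to {A, C} ships for at least 187.
Compare {C, D}: its best feasible assignment gives total 456.
Compare {A, C, D}: its best feasible assignment gives total 529.
Every other set of open sites that can feasibly serve all demand totals ≥ 456 even under its best assignment. Minimum: 434.

434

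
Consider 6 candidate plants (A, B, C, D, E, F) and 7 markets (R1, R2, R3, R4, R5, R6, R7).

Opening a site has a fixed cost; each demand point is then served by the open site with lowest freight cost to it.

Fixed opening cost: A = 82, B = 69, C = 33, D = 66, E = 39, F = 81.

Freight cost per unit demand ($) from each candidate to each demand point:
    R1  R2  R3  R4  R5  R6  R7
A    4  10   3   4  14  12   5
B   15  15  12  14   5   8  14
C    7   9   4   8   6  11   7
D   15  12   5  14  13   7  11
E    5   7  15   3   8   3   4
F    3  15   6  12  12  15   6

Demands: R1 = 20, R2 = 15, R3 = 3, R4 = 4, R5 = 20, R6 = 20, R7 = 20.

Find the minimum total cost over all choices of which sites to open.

Open {C, E}: assign each demand point to its cheapest open site.
  R1→E 20×5=100, R2→E 15×7=105, R3→C 3×4=12, R4→E 4×3=12, R5→C 20×6=120, R6→E 20×3=60, R7→E 20×4=80
  freight cost 489, fixed 72 → total 561.
Compare {E}: freight cost 562 + fixed 39 = 601.
Compare {B, E}: freight cost 493 + fixed 108 = 601.
Compare {C, E, F}: freight cost 449 + fixed 153 = 602.
All other subsets cost ≥ 601. Minimum total cost: 561.

561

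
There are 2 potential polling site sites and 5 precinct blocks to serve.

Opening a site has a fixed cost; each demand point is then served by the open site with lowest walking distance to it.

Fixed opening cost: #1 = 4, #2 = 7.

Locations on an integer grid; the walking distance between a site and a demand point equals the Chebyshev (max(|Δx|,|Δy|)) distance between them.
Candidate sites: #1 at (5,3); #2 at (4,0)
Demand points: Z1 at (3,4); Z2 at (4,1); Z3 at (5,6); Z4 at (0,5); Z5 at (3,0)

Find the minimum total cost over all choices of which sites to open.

Open {#1}: assign each demand point to its cheapest open site.
  Z1→#1 2, Z2→#1 2, Z3→#1 3, Z4→#1 5, Z5→#1 3
  walking distance 15, fixed 4 → total 19.
Compare {#1, #2}: walking distance 12 + fixed 11 = 23.
Compare {#2}: walking distance 17 + fixed 7 = 24.

19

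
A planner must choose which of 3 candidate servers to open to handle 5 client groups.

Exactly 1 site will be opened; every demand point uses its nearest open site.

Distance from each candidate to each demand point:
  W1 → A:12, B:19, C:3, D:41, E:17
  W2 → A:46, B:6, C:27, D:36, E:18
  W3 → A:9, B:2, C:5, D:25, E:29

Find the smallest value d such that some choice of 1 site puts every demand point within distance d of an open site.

29

Open {W3}.
  Farthest demand point is E at distance 29 (to W3); all others are ≤ 29.
With {W1} the worst case is 41.
With {W2} the worst case is 46.
No size-1 selection achieves below 29.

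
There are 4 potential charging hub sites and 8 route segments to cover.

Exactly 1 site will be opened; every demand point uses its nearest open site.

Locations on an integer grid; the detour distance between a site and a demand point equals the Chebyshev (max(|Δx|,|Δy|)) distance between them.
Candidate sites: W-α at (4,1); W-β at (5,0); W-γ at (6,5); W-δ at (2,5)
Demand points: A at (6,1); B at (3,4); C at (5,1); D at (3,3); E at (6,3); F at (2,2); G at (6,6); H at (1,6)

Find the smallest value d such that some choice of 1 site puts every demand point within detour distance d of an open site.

Open {W-δ}.
  Farthest demand point is A at detour distance 4 (to W-δ); all others are ≤ 4.
With {W-α} the worst case is 5.
With {W-γ} the worst case is 5.
No size-1 selection achieves below 4.

4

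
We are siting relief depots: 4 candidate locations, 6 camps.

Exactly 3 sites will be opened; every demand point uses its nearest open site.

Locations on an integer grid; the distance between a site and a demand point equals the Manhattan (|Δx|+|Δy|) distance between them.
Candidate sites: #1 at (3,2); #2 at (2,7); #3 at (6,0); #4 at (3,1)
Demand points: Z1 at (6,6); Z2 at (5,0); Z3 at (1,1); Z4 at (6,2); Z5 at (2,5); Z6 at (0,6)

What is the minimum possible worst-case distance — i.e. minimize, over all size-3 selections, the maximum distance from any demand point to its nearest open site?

5

Open {#1, #2, #3}.
  Farthest demand point is Z1 at distance 5 (to #2); all others are ≤ 5.
With {#1, #2, #4} the worst case is 5.
With {#2, #3, #4} the worst case is 5.
No size-3 selection achieves below 5.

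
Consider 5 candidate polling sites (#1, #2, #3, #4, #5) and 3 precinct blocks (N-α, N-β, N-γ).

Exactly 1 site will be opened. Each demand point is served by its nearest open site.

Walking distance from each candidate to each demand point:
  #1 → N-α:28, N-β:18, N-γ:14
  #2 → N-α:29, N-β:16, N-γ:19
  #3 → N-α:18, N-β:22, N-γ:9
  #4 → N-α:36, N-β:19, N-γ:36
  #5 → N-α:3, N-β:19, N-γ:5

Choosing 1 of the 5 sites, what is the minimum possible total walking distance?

27

Open {#5}.
  N-α→#5 3, N-β→#5 19, N-γ→#5 5  ⇒ total 27.
Compare {#3}: total 49.
Compare {#1}: total 60.
No size-1 selection does better; minimum is 27.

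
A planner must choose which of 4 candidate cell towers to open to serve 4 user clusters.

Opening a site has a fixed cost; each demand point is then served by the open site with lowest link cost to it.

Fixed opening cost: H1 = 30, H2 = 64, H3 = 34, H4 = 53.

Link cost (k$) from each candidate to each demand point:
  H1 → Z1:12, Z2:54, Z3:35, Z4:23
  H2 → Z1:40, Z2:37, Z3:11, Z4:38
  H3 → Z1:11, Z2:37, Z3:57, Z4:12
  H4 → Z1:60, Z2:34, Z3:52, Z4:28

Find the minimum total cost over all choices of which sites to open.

151

Open {H3}: assign each demand point to its cheapest open site.
  Z1→H3 11, Z2→H3 37, Z3→H3 57, Z4→H3 12
  link cost 117, fixed 34 → total 151.
Compare {H1}: link cost 124 + fixed 30 = 154.
Compare {H1, H3}: link cost 95 + fixed 64 = 159.
Compare {H2, H3}: link cost 71 + fixed 98 = 169.
All other subsets cost ≥ 154. Minimum total cost: 151.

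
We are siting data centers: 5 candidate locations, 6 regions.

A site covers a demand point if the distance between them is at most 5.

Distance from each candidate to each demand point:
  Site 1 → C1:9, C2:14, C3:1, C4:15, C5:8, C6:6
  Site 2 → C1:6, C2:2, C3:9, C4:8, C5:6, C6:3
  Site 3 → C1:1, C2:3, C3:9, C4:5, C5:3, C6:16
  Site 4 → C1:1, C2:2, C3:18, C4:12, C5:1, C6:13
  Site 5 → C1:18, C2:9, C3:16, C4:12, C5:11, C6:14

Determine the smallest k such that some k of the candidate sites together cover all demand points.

Coverage sets (demand points within 5 of each site):
  Site 1: {C3}
  Site 2: {C2, C6}
  Site 3: {C1, C2, C4, C5}
  Site 4: {C1, C2, C5}
  Site 5: {}
No 2 sites suffice: every size-2 union leaves at least one demand point uncovered.
But {Site 1, Site 2, Site 3} covers everything, so the minimum is 3.

3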